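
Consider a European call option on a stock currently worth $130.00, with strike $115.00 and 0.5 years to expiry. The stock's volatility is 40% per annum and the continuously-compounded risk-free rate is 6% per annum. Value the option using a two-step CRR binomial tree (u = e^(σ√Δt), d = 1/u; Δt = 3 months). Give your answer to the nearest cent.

$25.49

CRR parameters: u = e^(σ√Δt) = e^(0.4·√0.25) = 1.2214, d = 1/u = 0.8187
Per-period rate: rΔt = 0.06·0.25 = 0.015, so R = e^0.015 = 1.0151
Risk-neutral probability p = (e^0.015 − 0.8187)/(1.2214 − 0.8187) = 0.1964/0.4027 = 0.4877
Terminal stock prices: S_uu = 193.9, S_ud = 130, S_dd = 87.14
Terminal payoffs (S − K): max(78.94, 0) = 78.94, max(15, 0) = 15, max(-27.86, 0) = 0
Node u (S = 158.8): V_u = e^(−0.015)·[0.4877·78.9372 + 0.5123·15.0000] = 45.4945
Node d (S = 106.4): V_d = e^(−0.015)·[0.4877·15.0000 + 0.5123·0.0000] = 7.2066
Node 0 (S = 130): V_0 = e^(−0.015)·[0.4877·45.4945 + 0.5123·7.2066] = 25.4942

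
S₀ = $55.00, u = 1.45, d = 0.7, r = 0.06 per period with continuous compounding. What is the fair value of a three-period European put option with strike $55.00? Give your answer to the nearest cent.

Risk-neutral probability p = (e^0.06 − 0.7)/(1.45 − 0.7) = 0.3618/0.7500 = 0.4824
Terminal stock prices: S_uuu = 167.7, S_uud = 80.95, S_udd = 39.08, S_ddd = 18.86
Terminal payoffs (K − S): max(-112.7, 0) = 0, max(-25.95, 0) = 0, max(15.92, 0) = 15.92, max(36.14, 0) = 36.14
Node uu (S = 115.6): V_uu = e^(−0.06)·[0.4824·0.0000 + 0.5176·0.0000] = 0.0000
Node ud (S = 55.82): V_ud = e^(−0.06)·[0.4824·0.0000 + 0.5176·15.9225] = 7.7608
Node dd (S = 26.95): V_dd = e^(−0.06)·[0.4824·15.9225 + 0.5176·36.1350] = 24.8470
Node u (S = 79.75): V_u = e^(−0.06)·[0.4824·0.0000 + 0.5176·7.7608] = 3.7827
Node d (S = 38.5): V_d = e^(−0.06)·[0.4824·7.7608 + 0.5176·24.8470] = 15.6369
Node 0 (S = 55): V_0 = e^(−0.06)·[0.4824·3.7827 + 0.5176·15.6369] = 9.3403

$9.34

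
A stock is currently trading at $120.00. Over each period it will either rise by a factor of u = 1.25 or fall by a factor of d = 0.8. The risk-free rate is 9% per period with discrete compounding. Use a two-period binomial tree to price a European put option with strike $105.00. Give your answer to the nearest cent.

Risk-neutral probability p = (1 + 0.09 − 0.8)/(1.25 − 0.8) = 0.2900/0.4500 = 0.6444
Terminal stock prices: S_uu = 187.5, S_ud = 120, S_dd = 76.8
Terminal payoffs (K − S): max(-82.5, 0) = 0, max(-15, 0) = 0, max(28.2, 0) = 28.2
Node u (S = 150): V_u = 1/1.09·[0.6444·0.0000 + 0.3556·0.0000] = 0.0000
Node d (S = 96): V_d = 1/1.09·[0.6444·0.0000 + 0.3556·28.2000] = 9.1988
Node 0 (S = 120): V_0 = 1/1.09·[0.6444·0.0000 + 0.3556·9.1988] = 3.0006

$3.00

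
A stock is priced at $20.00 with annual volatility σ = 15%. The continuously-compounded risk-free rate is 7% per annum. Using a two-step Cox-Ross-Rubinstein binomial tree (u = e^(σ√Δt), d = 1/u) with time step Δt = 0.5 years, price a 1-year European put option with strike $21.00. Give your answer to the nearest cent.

$1.01

CRR parameters: u = e^(σ√Δt) = e^(0.15·√0.5) = 1.1119, d = 1/u = 0.8994
Per-period rate: rΔt = 0.07·0.5 = 0.035, so R = e^0.035 = 1.0356
Risk-neutral probability p = (e^0.035 − 0.8994)/(1.1119 − 0.8994) = 0.1363/0.2125 = 0.6411
Terminal stock prices: S_uu = 24.73, S_ud = 20, S_dd = 16.18
Terminal payoffs (K − S): max(-3.726, 0) = 0, max(1, 0) = 1, max(4.823, 0) = 4.823
Node u (S = 22.24): V_u = e^(−0.035)·[0.6411·0.0000 + 0.3589·1.0000] = 0.3465
Node d (S = 17.99): V_d = e^(−0.035)·[0.6411·1.0000 + 0.3589·4.8228] = 2.2904
Node 0 (S = 20): V_0 = e^(−0.035)·[0.6411·0.3465 + 0.3589·2.2904] = 1.0083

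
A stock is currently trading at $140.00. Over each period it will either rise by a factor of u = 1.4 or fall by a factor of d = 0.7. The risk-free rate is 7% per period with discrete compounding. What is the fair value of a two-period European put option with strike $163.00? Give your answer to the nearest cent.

$29.56

Risk-neutral probability p = (1 + 0.07 − 0.7)/(1.4 − 0.7) = 0.3700/0.7000 = 0.5286
Terminal stock prices: S_uu = 274.4, S_ud = 137.2, S_dd = 68.6
Terminal payoffs (K − S): max(-111.4, 0) = 0, max(25.8, 0) = 25.8, max(94.4, 0) = 94.4
Node u (S = 196): V_u = 1/1.07·[0.5286·0.0000 + 0.4714·25.8000] = 11.3672
Node d (S = 98): V_d = 1/1.07·[0.5286·25.8000 + 0.4714·94.4000] = 54.3364
Node 0 (S = 140): V_0 = 1/1.07·[0.5286·11.3672 + 0.4714·54.3364] = 29.5552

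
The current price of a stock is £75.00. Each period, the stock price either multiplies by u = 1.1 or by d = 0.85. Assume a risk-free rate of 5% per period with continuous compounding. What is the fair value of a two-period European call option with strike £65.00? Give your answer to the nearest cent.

£16.56

Risk-neutral probability p = (e^0.05 − 0.85)/(1.1 − 0.85) = 0.2013/0.2500 = 0.8051
Terminal stock prices: S_uu = 90.75, S_ud = 70.12, S_dd = 54.19
Terminal payoffs (S − K): max(25.75, 0) = 25.75, max(5.125, 0) = 5.125, max(-10.81, 0) = 0
Node u (S = 82.5): V_u = e^(−0.05)·[0.8051·25.7500 + 0.1949·5.1250] = 20.6701
Node d (S = 63.75): V_d = e^(−0.05)·[0.8051·5.1250 + 0.1949·0.0000] = 3.9248
Node 0 (S = 75): V_0 = e^(−0.05)·[0.8051·20.6701 + 0.1949·3.9248] = 16.5573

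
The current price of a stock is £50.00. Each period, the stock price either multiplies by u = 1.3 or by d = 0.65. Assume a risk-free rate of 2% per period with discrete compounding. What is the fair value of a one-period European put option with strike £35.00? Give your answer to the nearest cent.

Risk-neutral probability p = (1 + 0.02 − 0.65)/(1.3 − 0.65) = 0.3700/0.6500 = 0.5692
Terminal stock prices: S_u = 65, S_d = 32.5
Terminal payoffs (K − S): max(-30, 0) = 0, max(2.5, 0) = 2.5
Node 0 (S = 50): V_0 = 1/1.02·[0.5692·0.0000 + 0.4308·2.5000] = 1.0558

£1.06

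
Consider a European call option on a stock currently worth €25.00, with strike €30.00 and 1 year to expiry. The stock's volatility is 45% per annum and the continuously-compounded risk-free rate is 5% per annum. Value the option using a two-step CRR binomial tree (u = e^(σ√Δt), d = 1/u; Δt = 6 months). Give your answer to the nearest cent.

CRR parameters: u = e^(σ√Δt) = e^(0.45·√0.5) = 1.3746, d = 1/u = 0.7275
Per-period rate: rΔt = 0.05·0.5 = 0.025, so R = e^0.025 = 1.0253
Risk-neutral probability p = (e^0.025 − 0.7275)/(1.3746 − 0.7275) = 0.2979/0.6472 = 0.4602
Terminal stock prices: S_uu = 47.24, S_ud = 25, S_dd = 13.23
Terminal payoffs (S − K): max(17.24, 0) = 17.24, max(-5, 0) = 0, max(-16.77, 0) = 0
Node u (S = 34.37): V_u = e^(−0.025)·[0.4602·17.2415 + 0.5398·0.0000] = 7.7391
Node d (S = 18.19): V_d = e^(−0.025)·[0.4602·0.0000 + 0.5398·0.0000] = 0.0000
Node 0 (S = 25): V_0 = e^(−0.025)·[0.4602·7.7391 + 0.5398·0.0000] = 3.4738

€3.47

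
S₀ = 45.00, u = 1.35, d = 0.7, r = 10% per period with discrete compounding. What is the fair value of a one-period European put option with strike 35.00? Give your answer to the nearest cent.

1.22

Risk-neutral probability p = (1 + 0.1 − 0.7)/(1.35 − 0.7) = 0.4000/0.6500 = 0.6154
Terminal stock prices: S_u = 60.75, S_d = 31.5
Terminal payoffs (K − S): max(-25.75, 0) = 0, max(3.5, 0) = 3.5
Node 0 (S = 45): V_0 = 1/1.1·[0.6154·0.0000 + 0.3846·3.5000] = 1.2238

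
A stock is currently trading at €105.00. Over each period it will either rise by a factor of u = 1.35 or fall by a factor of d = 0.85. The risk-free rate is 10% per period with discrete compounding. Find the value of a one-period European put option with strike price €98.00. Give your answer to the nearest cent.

€3.98

Risk-neutral probability p = (1 + 0.1 − 0.85)/(1.35 − 0.85) = 0.2500/0.5000 = 0.5000
Terminal stock prices: S_u = 141.8, S_d = 89.25
Terminal payoffs (K − S): max(-43.75, 0) = 0, max(8.75, 0) = 8.75
Node 0 (S = 105): V_0 = 1/1.1·[0.5000·0.0000 + 0.5000·8.7500] = 3.9773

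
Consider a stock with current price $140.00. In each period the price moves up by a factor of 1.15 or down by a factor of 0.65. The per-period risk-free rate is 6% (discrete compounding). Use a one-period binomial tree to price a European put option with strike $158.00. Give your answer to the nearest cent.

$11.38

Risk-neutral probability p = (1 + 0.06 − 0.65)/(1.15 − 0.65) = 0.4100/0.5000 = 0.8200
Terminal stock prices: S_u = 161, S_d = 91
Terminal payoffs (K − S): max(-3, 0) = 0, max(67, 0) = 67
Node 0 (S = 140): V_0 = 1/1.06·[0.8200·0.0000 + 0.1800·67.0000] = 11.3774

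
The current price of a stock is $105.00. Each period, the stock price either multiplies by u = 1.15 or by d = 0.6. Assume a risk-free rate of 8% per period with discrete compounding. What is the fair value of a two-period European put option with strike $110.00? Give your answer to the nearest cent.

Risk-neutral probability p = (1 + 0.08 − 0.6)/(1.15 − 0.6) = 0.4800/0.5500 = 0.8727
Terminal stock prices: S_uu = 138.9, S_ud = 72.45, S_dd = 37.8
Terminal payoffs (K − S): max(-28.86, 0) = 0, max(37.55, 0) = 37.55, max(72.2, 0) = 72.2
Node u (S = 120.7): V_u = 1/1.08·[0.8727·0.0000 + 0.1273·37.5500] = 4.4251
Node d (S = 63): V_d = 1/1.08·[0.8727·37.5500 + 0.1273·72.2000] = 38.8519
Node 0 (S = 105): V_0 = 1/1.08·[0.8727·4.4251 + 0.1273·38.8519] = 8.1543

$8.15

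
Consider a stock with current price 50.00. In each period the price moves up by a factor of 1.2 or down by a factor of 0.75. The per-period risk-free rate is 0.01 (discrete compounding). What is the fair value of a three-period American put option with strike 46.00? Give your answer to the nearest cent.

Risk-neutral probability p = (1 + 0.01 − 0.75)/(1.2 − 0.75) = 0.2600/0.4500 = 0.5778
Terminal stock prices: S_uuu = 86.4, S_uud = 54, S_udd = 33.75, S_ddd = 21.09
Terminal payoffs (K − S): max(-40.4, 0) = 0, max(-8, 0) = 0, max(12.25, 0) = 12.25, max(24.91, 0) = 24.91
Node uu (S = 72): continuation = 1/1.01·[0.5778·0.0000 + 0.4222·0.0000] = 0.0000; exercise value = 0.0000 ≤ continuation, so V_uu = 0.0000
Node ud (S = 45): continuation = 1/1.01·[0.5778·0.0000 + 0.4222·12.2500] = 5.1210; exercise value = 1.0000 ≤ continuation, so V_ud = 5.1210
Node dd (S = 28.12): continuation = 1/1.01·[0.5778·12.2500 + 0.4222·24.9062] = 17.4196; exercise value = 17.8750 > continuation, so V_dd = 17.8750 (exercise)
Node u (S = 60): continuation = 1/1.01·[0.5778·0.0000 + 0.4222·5.1210] = 2.1408; exercise value = 0.0000 ≤ continuation, so V_u = 2.1408
Node d (S = 37.5): continuation = 1/1.01·[0.5778·5.1210 + 0.4222·17.8750] = 10.4020; exercise value = 8.5000 ≤ continuation, so V_d = 10.4020
Node 0 (S = 50): continuation = 1/1.01·[0.5778·2.1408 + 0.4222·10.4020] = 5.5731; exercise value = 0.0000 ≤ continuation, so V_0 = 5.5731

5.57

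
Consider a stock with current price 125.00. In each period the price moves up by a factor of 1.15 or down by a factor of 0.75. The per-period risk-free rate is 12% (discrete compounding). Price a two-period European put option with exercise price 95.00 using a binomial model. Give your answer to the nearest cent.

Risk-neutral probability p = (1 + 0.12 − 0.75)/(1.15 − 0.75) = 0.3700/0.4000 = 0.9250
Terminal stock prices: S_uu = 165.3, S_ud = 107.8, S_dd = 70.31
Terminal payoffs (K − S): max(-70.31, 0) = 0, max(-12.81, 0) = 0, max(24.69, 0) = 24.69
Node u (S = 143.8): V_u = 1/1.12·[0.9250·0.0000 + 0.0750·0.0000] = 0.0000
Node d (S = 93.75): V_d = 1/1.12·[0.9250·0.0000 + 0.0750·24.6875] = 1.6532
Node 0 (S = 125): V_0 = 1/1.12·[0.9250·0.0000 + 0.0750·1.6532] = 0.1107

0.11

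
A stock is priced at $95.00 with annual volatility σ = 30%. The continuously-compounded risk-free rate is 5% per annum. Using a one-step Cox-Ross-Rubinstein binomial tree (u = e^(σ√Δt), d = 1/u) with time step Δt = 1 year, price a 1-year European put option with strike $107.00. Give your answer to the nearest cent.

CRR parameters: u = e^(σ√Δt) = e^(0.3·√1) = 1.3499, d = 1/u = 0.7408
Per-period rate: rΔt = 0.05·1 = 0.05, so R = e^0.05 = 1.0513
Risk-neutral probability p = (e^0.05 − 0.7408)/(1.3499 − 0.7408) = 0.3105/0.6090 = 0.5097
Terminal stock prices: S_u = 128.2, S_d = 70.38
Terminal payoffs (K − S): max(-21.24, 0) = 0, max(36.62, 0) = 36.62
Node 0 (S = 95): V_0 = e^(−0.05)·[0.5097·0.0000 + 0.4903·36.6223] = 17.0788

$17.08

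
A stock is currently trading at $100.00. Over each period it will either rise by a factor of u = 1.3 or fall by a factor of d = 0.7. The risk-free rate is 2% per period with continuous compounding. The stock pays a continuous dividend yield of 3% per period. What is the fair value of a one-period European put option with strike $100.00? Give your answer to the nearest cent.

Per-period risk-free factor R = e^0.02 = 1.0202; dividend-adjusted growth = e^(0.02−0.03) = 0.9900.
Risk-neutral probability p = (0.9900 − 0.7)/(1.3 − 0.7) = 0.2900/0.6000 = 0.4834
Terminal stock prices: S_u = 130, S_d = 70
Terminal payoffs (K − S): max(-30, 0) = 0, max(30, 0) = 30
Node 0 (S = 100): V_0 = e^(−0.02)·[0.4834·0.0000 + 0.5166·30.0000] = 15.1906

$15.19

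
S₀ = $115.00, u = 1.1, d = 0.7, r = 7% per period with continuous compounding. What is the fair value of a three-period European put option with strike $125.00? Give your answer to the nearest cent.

Risk-neutral probability p = (e^0.07 − 0.7)/(1.1 − 0.7) = 0.3725/0.4000 = 0.9313
Terminal stock prices: S_uuu = 153.1, S_uud = 97.41, S_udd = 61.98, S_ddd = 39.44
Terminal payoffs (K − S): max(-28.07, 0) = 0, max(27.59, 0) = 27.59, max(63.02, 0) = 63.02, max(85.56, 0) = 85.56
Node uu (S = 139.2): V_uu = e^(−0.07)·[0.9313·0.0000 + 0.0687·27.5950] = 1.7684
Node ud (S = 88.55): V_ud = e^(−0.07)·[0.9313·27.5950 + 0.0687·63.0150] = 27.9992
Node dd (S = 56.35): V_dd = e^(−0.07)·[0.9313·63.0150 + 0.0687·85.5550] = 60.1992
Node u (S = 126.5): V_u = e^(−0.07)·[0.9313·1.7684 + 0.0687·27.9992] = 3.3298
Node d (S = 80.5): V_d = e^(−0.07)·[0.9313·27.9992 + 0.0687·60.1992] = 28.1698
Node 0 (S = 115): V_0 = e^(−0.07)·[0.9313·3.3298 + 0.0687·28.1698] = 4.6965

$4.70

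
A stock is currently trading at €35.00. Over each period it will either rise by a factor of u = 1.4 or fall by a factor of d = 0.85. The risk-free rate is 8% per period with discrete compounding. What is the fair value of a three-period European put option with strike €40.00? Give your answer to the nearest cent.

€4.44

Risk-neutral probability p = (1 + 0.08 − 0.85)/(1.4 − 0.85) = 0.2300/0.5500 = 0.4182
Terminal stock prices: S_uuu = 96.04, S_uud = 58.31, S_udd = 35.4, S_ddd = 21.49
Terminal payoffs (K − S): max(-56.04, 0) = 0, max(-18.31, 0) = 0, max(4.598, 0) = 4.598, max(18.51, 0) = 18.51
Node uu (S = 68.6): V_uu = 1/1.08·[0.4182·0.0000 + 0.5818·0.0000] = 0.0000
Node ud (S = 41.65): V_ud = 1/1.08·[0.4182·0.0000 + 0.5818·4.5975] = 2.4768
Node dd (S = 25.29): V_dd = 1/1.08·[0.4182·4.5975 + 0.5818·18.5056] = 11.7495
Node u (S = 49): V_u = 1/1.08·[0.4182·0.0000 + 0.5818·2.4768] = 1.3343
Node d (S = 29.75): V_d = 1/1.08·[0.4182·2.4768 + 0.5818·11.7495] = 7.2887
Node 0 (S = 35): V_0 = 1/1.08·[0.4182·1.3343 + 0.5818·7.2887] = 4.4432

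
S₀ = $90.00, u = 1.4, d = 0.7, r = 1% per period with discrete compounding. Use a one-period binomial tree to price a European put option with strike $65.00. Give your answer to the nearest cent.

$1.10

Risk-neutral probability p = (1 + 0.01 − 0.7)/(1.4 − 0.7) = 0.3100/0.7000 = 0.4429
Terminal stock prices: S_u = 126, S_d = 63
Terminal payoffs (K − S): max(-61, 0) = 0, max(2, 0) = 2
Node 0 (S = 90): V_0 = 1/1.01·[0.4429·0.0000 + 0.5571·2.0000] = 1.1033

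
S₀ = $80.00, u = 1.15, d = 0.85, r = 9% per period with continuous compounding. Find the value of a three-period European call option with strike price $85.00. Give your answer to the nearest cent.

Risk-neutral probability p = (e^0.09 − 0.85)/(1.15 − 0.85) = 0.2442/0.3000 = 0.8139
Terminal stock prices: S_uuu = 121.7, S_uud = 89.93, S_udd = 66.47, S_ddd = 49.13
Terminal payoffs (S − K): max(36.67, 0) = 36.67, max(4.93, 0) = 4.93, max(-18.53, 0) = 0, max(-35.87, 0) = 0
Node uu (S = 105.8): V_uu = e^(−0.09)·[0.8139·36.6700 + 0.1861·4.9300] = 28.1158
Node ud (S = 78.2): V_ud = e^(−0.09)·[0.8139·4.9300 + 0.1861·0.0000] = 3.6672
Node dd (S = 57.8): V_dd = e^(−0.09)·[0.8139·0.0000 + 0.1861·0.0000] = 0.0000
Node u (S = 92): V_u = e^(−0.09)·[0.8139·28.1158 + 0.1861·3.6672] = 21.5380
Node d (S = 68): V_d = e^(−0.09)·[0.8139·3.6672 + 0.1861·0.0000] = 2.7279
Node 0 (S = 80): V_0 = e^(−0.09)·[0.8139·21.5380 + 0.1861·2.7279] = 16.4852

$16.49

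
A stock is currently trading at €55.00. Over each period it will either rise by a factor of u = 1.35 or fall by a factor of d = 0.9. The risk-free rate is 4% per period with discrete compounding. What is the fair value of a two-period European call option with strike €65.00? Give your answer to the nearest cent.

€3.88

Risk-neutral probability p = (1 + 0.04 − 0.9)/(1.35 − 0.9) = 0.1400/0.4500 = 0.3111
Terminal stock prices: S_uu = 100.2, S_ud = 66.83, S_dd = 44.55
Terminal payoffs (S − K): max(35.24, 0) = 35.24, max(1.825, 0) = 1.825, max(-20.45, 0) = 0
Node u (S = 74.25): V_u = 1/1.04·[0.3111·35.2375 + 0.6889·1.8250] = 11.7500
Node d (S = 49.5): V_d = 1/1.04·[0.3111·1.8250 + 0.6889·0.0000] = 0.5459
Node 0 (S = 55): V_0 = 1/1.04·[0.3111·11.7500 + 0.6889·0.5459] = 3.8766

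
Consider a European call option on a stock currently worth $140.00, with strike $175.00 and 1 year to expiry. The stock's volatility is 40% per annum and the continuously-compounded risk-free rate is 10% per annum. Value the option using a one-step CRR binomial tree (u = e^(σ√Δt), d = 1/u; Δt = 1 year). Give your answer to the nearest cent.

$16.22

CRR parameters: u = e^(σ√Δt) = e^(0.4·√1) = 1.4918, d = 1/u = 0.6703
Per-period rate: rΔt = 0.1·1 = 0.1, so R = e^0.1 = 1.1052
Risk-neutral probability p = (e^0.1 − 0.6703)/(1.4918 − 0.6703) = 0.4349/0.8215 = 0.5293
Terminal stock prices: S_u = 208.9, S_d = 93.84
Terminal payoffs (S − K): max(33.86, 0) = 33.86, max(-81.16, 0) = 0
Node 0 (S = 140): V_0 = e^(−0.1)·[0.5293·33.8555 + 0.4707·0.0000] = 16.2155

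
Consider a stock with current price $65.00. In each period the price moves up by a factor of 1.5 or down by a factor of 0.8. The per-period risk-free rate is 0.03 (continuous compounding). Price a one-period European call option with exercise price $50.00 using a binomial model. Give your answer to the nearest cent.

Risk-neutral probability p = (e^0.03 − 0.8)/(1.5 − 0.8) = 0.2305/0.7000 = 0.3292
Terminal stock prices: S_u = 97.5, S_d = 52
Terminal payoffs (S − K): max(47.5, 0) = 47.5, max(2, 0) = 2
Node 0 (S = 65): V_0 = e^(−0.03)·[0.3292·47.5000 + 0.6708·2.0000] = 16.4777

$16.48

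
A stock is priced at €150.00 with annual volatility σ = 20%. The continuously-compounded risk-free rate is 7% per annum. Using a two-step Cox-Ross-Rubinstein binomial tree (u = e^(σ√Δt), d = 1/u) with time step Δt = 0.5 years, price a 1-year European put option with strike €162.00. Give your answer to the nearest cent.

CRR parameters: u = e^(σ√Δt) = e^(0.2·√0.5) = 1.1519, d = 1/u = 0.8681
Per-period rate: rΔt = 0.07·0.5 = 0.035, so R = e^0.035 = 1.0356
Risk-neutral probability p = (e^0.035 − 0.8681)/(1.1519 − 0.8681) = 0.1675/0.2838 = 0.5902
Terminal stock prices: S_uu = 199, S_ud = 150, S_dd = 113
Terminal payoffs (K − S): max(-37.03, 0) = 0, max(12, 0) = 12, max(48.95, 0) = 48.95
Node u (S = 172.8): V_u = e^(−0.035)·[0.5902·0.0000 + 0.4098·12.0000] = 4.7482
Node d (S = 130.2): V_d = e^(−0.035)·[0.5902·12.0000 + 0.4098·48.9543] = 26.2096
Node 0 (S = 150): V_0 = e^(−0.035)·[0.5902·4.7482 + 0.4098·26.2096] = 13.0769

€13.08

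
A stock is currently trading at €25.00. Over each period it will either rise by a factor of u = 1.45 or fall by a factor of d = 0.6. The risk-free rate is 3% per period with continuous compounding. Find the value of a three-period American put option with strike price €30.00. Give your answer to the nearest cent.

Risk-neutral probability p = (e^0.03 − 0.6)/(1.45 − 0.6) = 0.4305/0.8500 = 0.5064
Terminal stock prices: S_uuu = 76.22, S_uud = 31.54, S_udd = 13.05, S_ddd = 5.4
Terminal payoffs (K − S): max(-46.22, 0) = 0, max(-1.537, 0) = 0, max(16.95, 0) = 16.95, max(24.6, 0) = 24.6
Node uu (S = 52.56): continuation = e^(−0.03)·[0.5064·0.0000 + 0.4936·0.0000] = 0.0000; exercise value = 0.0000 ≤ continuation, so V_uu = 0.0000
Node ud (S = 21.75): continuation = e^(−0.03)·[0.5064·0.0000 + 0.4936·16.9500] = 8.1190; exercise value = 8.2500 > continuation, so V_ud = 8.2500 (exercise)
Node dd (S = 9): continuation = e^(−0.03)·[0.5064·16.9500 + 0.4936·24.6000] = 20.1134; exercise value = 21.0000 > continuation, so V_dd = 21.0000 (exercise)
Node u (S = 36.25): continuation = e^(−0.03)·[0.5064·0.0000 + 0.4936·8.2500] = 3.9517; exercise value = 0.0000 ≤ continuation, so V_u = 3.9517
Node d (S = 15): continuation = e^(−0.03)·[0.5064·8.2500 + 0.4936·21.0000] = 14.1134; exercise value = 15.0000 > continuation, so V_d = 15.0000 (exercise)
Node 0 (S = 25): continuation = e^(−0.03)·[0.5064·3.9517 + 0.4936·15.0000] = 9.1270; exercise value = 5.0000 ≤ continuation, so V_0 = 9.1270

€9.13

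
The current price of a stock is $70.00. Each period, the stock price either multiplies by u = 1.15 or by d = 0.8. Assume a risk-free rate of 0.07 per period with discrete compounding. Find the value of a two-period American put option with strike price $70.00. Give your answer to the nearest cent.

Risk-neutral probability p = (1 + 0.07 − 0.8)/(1.15 − 0.8) = 0.2700/0.3500 = 0.7714
Terminal stock prices: S_uu = 92.57, S_ud = 64.4, S_dd = 44.8
Terminal payoffs (K − S): max(-22.57, 0) = 0, max(5.6, 0) = 5.6, max(25.2, 0) = 25.2
Node u (S = 80.5): continuation = 1/1.07·[0.7714·0.0000 + 0.2286·5.6000] = 1.1963; exercise value = 0.0000 ≤ continuation, so V_u = 1.1963
Node d (S = 56): continuation = 1/1.07·[0.7714·5.6000 + 0.2286·25.2000] = 9.4206; exercise value = 14.0000 > continuation, so V_d = 14.0000 (exercise)
Node 0 (S = 70): continuation = 1/1.07·[0.7714·1.1963 + 0.2286·14.0000] = 3.8531; exercise value = 0.0000 ≤ continuation, so V_0 = 3.8531

$3.85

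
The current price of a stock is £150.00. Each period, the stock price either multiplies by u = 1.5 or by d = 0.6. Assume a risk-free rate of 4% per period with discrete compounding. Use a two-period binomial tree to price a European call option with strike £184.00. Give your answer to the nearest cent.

Risk-neutral probability p = (1 + 0.04 − 0.6)/(1.5 − 0.6) = 0.4400/0.9000 = 0.4889
Terminal stock prices: S_uu = 337.5, S_ud = 135, S_dd = 54
Terminal payoffs (S − K): max(153.5, 0) = 153.5, max(-49, 0) = 0, max(-130, 0) = 0
Node u (S = 225): V_u = 1/1.04·[0.4889·153.5000 + 0.5111·0.0000] = 72.1581
Node d (S = 90): V_d = 1/1.04·[0.4889·0.0000 + 0.5111·0.0000] = 0.0000
Node 0 (S = 150): V_0 = 1/1.04·[0.4889·72.1581 + 0.5111·0.0000] = 33.9205

£33.92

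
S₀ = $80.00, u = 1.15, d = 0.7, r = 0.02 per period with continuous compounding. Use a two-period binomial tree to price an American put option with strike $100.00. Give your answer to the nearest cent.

$20.00

Risk-neutral probability p = (e^0.02 − 0.7)/(1.15 − 0.7) = 0.3202/0.4500 = 0.7116
Terminal stock prices: S_uu = 105.8, S_ud = 64.4, S_dd = 39.2
Terminal payoffs (K − S): max(-5.8, 0) = 0, max(35.6, 0) = 35.6, max(60.8, 0) = 60.8
Node u (S = 92): continuation = e^(−0.02)·[0.7116·0.0000 + 0.2884·35.6000] = 10.0652; exercise value = 8.0000 ≤ continuation, so V_u = 10.0652
Node d (S = 56): continuation = e^(−0.02)·[0.7116·35.6000 + 0.2884·60.8000] = 42.0199; exercise value = 44.0000 > continuation, so V_d = 44.0000 (exercise)
Node 0 (S = 80): continuation = e^(−0.02)·[0.7116·10.0652 + 0.2884·44.0000] = 19.4603; exercise value = 20.0000 > continuation, so V_0 = 20.0000 (exercise)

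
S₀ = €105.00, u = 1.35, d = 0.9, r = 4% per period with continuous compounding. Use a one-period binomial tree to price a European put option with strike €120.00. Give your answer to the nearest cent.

€16.83

Risk-neutral probability p = (e^0.04 − 0.9)/(1.35 − 0.9) = 0.1408/0.4500 = 0.3129
Terminal stock prices: S_u = 141.8, S_d = 94.5
Terminal payoffs (K − S): max(-21.75, 0) = 0, max(25.5, 0) = 25.5
Node 0 (S = 105): V_0 = e^(−0.04)·[0.3129·0.0000 + 0.6871·25.5000] = 16.8337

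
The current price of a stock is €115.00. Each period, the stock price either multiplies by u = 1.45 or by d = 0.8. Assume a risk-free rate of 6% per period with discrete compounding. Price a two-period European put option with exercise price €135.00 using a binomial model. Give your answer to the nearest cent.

Risk-neutral probability p = (1 + 0.06 − 0.8)/(1.45 − 0.8) = 0.2600/0.6500 = 0.4000
Terminal stock prices: S_uu = 241.8, S_ud = 133.4, S_dd = 73.6
Terminal payoffs (K − S): max(-106.8, 0) = 0, max(1.6, 0) = 1.6, max(61.4, 0) = 61.4
Node u (S = 166.8): V_u = 1/1.06·[0.4000·0.0000 + 0.6000·1.6000] = 0.9057
Node d (S = 92): V_d = 1/1.06·[0.4000·1.6000 + 0.6000·61.4000] = 35.3585
Node 0 (S = 115): V_0 = 1/1.06·[0.4000·0.9057 + 0.6000·35.3585] = 20.3560

€20.36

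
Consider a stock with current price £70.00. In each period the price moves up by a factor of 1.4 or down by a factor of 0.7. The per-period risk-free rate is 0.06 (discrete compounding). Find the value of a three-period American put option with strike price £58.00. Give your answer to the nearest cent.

£7.01

Risk-neutral probability p = (1 + 0.06 − 0.7)/(1.4 − 0.7) = 0.3600/0.7000 = 0.5143
Terminal stock prices: S_uuu = 192.1, S_uud = 96.04, S_udd = 48.02, S_ddd = 24.01
Terminal payoffs (K − S): max(-134.1, 0) = 0, max(-38.04, 0) = 0, max(9.98, 0) = 9.98, max(33.99, 0) = 33.99
Node uu (S = 137.2): continuation = 1/1.06·[0.5143·0.0000 + 0.4857·0.0000] = 0.0000; exercise value = 0.0000 ≤ continuation, so V_uu = 0.0000
Node ud (S = 68.6): continuation = 1/1.06·[0.5143·0.0000 + 0.4857·9.9800] = 4.5730; exercise value = 0.0000 ≤ continuation, so V_ud = 4.5730
Node dd (S = 34.3): continuation = 1/1.06·[0.5143·9.9800 + 0.4857·33.9900] = 20.4170; exercise value = 23.7000 > continuation, so V_dd = 23.7000 (exercise)
Node u (S = 98): continuation = 1/1.06·[0.5143·0.0000 + 0.4857·4.5730] = 2.0955; exercise value = 0.0000 ≤ continuation, so V_u = 2.0955
Node d (S = 49): continuation = 1/1.06·[0.5143·4.5730 + 0.4857·23.7000] = 13.0786; exercise value = 9.0000 ≤ continuation, so V_d = 13.0786
Node 0 (S = 70): continuation = 1/1.06·[0.5143·2.0955 + 0.4857·13.0786] = 7.0095; exercise value = 0.0000 ≤ continuation, so V_0 = 7.0095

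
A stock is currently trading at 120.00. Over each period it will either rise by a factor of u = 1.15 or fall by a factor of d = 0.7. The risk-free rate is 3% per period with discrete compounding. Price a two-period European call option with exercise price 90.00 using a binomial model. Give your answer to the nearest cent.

37.26

Risk-neutral probability p = (1 + 0.03 − 0.7)/(1.15 − 0.7) = 0.3300/0.4500 = 0.7333
Terminal stock prices: S_uu = 158.7, S_ud = 96.6, S_dd = 58.8
Terminal payoffs (S − K): max(68.7, 0) = 68.7, max(6.6, 0) = 6.6, max(-31.2, 0) = 0
Node u (S = 138): V_u = 1/1.03·[0.7333·68.7000 + 0.2667·6.6000] = 50.6214
Node d (S = 84): V_d = 1/1.03·[0.7333·6.6000 + 0.2667·0.0000] = 4.6990
Node 0 (S = 120): V_0 = 1/1.03·[0.7333·50.6214 + 0.2667·4.6990] = 37.2577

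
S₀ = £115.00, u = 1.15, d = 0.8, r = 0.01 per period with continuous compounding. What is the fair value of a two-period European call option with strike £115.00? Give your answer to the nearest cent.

Risk-neutral probability p = (e^0.01 − 0.8)/(1.15 − 0.8) = 0.2101/0.3500 = 0.6001
Terminal stock prices: S_uu = 152.1, S_ud = 105.8, S_dd = 73.6
Terminal payoffs (S − K): max(37.09, 0) = 37.09, max(-9.2, 0) = 0, max(-41.4, 0) = 0
Node u (S = 132.2): V_u = e^(−0.01)·[0.6001·37.0875 + 0.3999·0.0000] = 22.0363
Node d (S = 92): V_d = e^(−0.01)·[0.6001·0.0000 + 0.3999·0.0000] = 0.0000
Node 0 (S = 115): V_0 = e^(−0.01)·[0.6001·22.0363 + 0.3999·0.0000] = 13.0934

£13.09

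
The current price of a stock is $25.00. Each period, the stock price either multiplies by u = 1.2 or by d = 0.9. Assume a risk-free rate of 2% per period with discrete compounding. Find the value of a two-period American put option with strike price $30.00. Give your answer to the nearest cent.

Risk-neutral probability p = (1 + 0.02 − 0.9)/(1.2 − 0.9) = 0.1200/0.3000 = 0.4000
Terminal stock prices: S_uu = 36, S_ud = 27, S_dd = 20.25
Terminal payoffs (K − S): max(-6, 0) = 0, max(3, 0) = 3, max(9.75, 0) = 9.75
Node u (S = 30): continuation = 1/1.02·[0.4000·0.0000 + 0.6000·3.0000] = 1.7647; exercise value = 0.0000 ≤ continuation, so V_u = 1.7647
Node d (S = 22.5): continuation = 1/1.02·[0.4000·3.0000 + 0.6000·9.7500] = 6.9118; exercise value = 7.5000 > continuation, so V_d = 7.5000 (exercise)
Node 0 (S = 25): continuation = 1/1.02·[0.4000·1.7647 + 0.6000·7.5000] = 5.1038; exercise value = 5.0000 ≤ continuation, so V_0 = 5.1038

$5.10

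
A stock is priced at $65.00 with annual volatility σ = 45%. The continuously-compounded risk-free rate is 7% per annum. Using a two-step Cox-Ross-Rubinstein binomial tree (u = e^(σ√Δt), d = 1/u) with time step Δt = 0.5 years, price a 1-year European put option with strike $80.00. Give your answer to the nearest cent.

$18.65

CRR parameters: u = e^(σ√Δt) = e^(0.45·√0.5) = 1.3746, d = 1/u = 0.7275
Per-period rate: rΔt = 0.07·0.5 = 0.035, so R = e^0.035 = 1.0356
Risk-neutral probability p = (e^0.035 − 0.7275)/(1.3746 − 0.7275) = 0.3082/0.6472 = 0.4762
Terminal stock prices: S_uu = 122.8, S_ud = 65, S_dd = 34.4
Terminal payoffs (K − S): max(-42.83, 0) = 0, max(15, 0) = 15, max(45.6, 0) = 45.6
Node u (S = 89.35): V_u = e^(−0.035)·[0.4762·0.0000 + 0.5238·15.0000] = 7.5875
Node d (S = 47.28): V_d = e^(−0.035)·[0.4762·15.0000 + 0.5238·45.6022] = 29.9636
Node 0 (S = 65): V_0 = e^(−0.035)·[0.4762·7.5875 + 0.5238·29.9636] = 18.6450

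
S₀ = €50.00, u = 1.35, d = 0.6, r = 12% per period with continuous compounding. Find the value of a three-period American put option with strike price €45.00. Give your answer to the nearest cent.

Risk-neutral probability p = (e^0.12 − 0.6)/(1.35 − 0.6) = 0.5275/0.7500 = 0.7033
Terminal stock prices: S_uuu = 123, S_uud = 54.68, S_udd = 24.3, S_ddd = 10.8
Terminal payoffs (K − S): max(-78.02, 0) = 0, max(-9.675, 0) = 0, max(20.7, 0) = 20.7, max(34.2, 0) = 34.2
Node uu (S = 91.13): continuation = e^(−0.12)·[0.7033·0.0000 + 0.2967·0.0000] = 0.0000; exercise value = 0.0000 ≤ continuation, so V_uu = 0.0000
Node ud (S = 40.5): continuation = e^(−0.12)·[0.7033·0.0000 + 0.2967·20.7000] = 5.4467; exercise value = 4.5000 ≤ continuation, so V_ud = 5.4467
Node dd (S = 18): continuation = e^(−0.12)·[0.7033·20.7000 + 0.2967·34.2000] = 21.9114; exercise value = 27.0000 > continuation, so V_dd = 27.0000 (exercise)
Node u (S = 67.5): continuation = e^(−0.12)·[0.7033·0.0000 + 0.2967·5.4467] = 1.4331; exercise value = 0.0000 ≤ continuation, so V_u = 1.4331
Node d (S = 30): continuation = e^(−0.12)·[0.7033·5.4467 + 0.2967·27.0000] = 10.5019; exercise value = 15.0000 > continuation, so V_d = 15.0000 (exercise)
Node 0 (S = 50): continuation = e^(−0.12)·[0.7033·1.4331 + 0.2967·15.0000] = 4.8408; exercise value = 0.0000 ≤ continuation, so V_0 = 4.8408

€4.84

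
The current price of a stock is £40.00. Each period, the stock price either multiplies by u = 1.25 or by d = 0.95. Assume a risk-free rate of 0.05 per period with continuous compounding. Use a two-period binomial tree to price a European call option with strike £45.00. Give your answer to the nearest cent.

Risk-neutral probability p = (e^0.05 − 0.95)/(1.25 − 0.95) = 0.1013/0.3000 = 0.3376
Terminal stock prices: S_uu = 62.5, S_ud = 47.5, S_dd = 36.1
Terminal payoffs (S − K): max(17.5, 0) = 17.5, max(2.5, 0) = 2.5, max(-8.9, 0) = 0
Node u (S = 50): V_u = e^(−0.05)·[0.3376·17.5000 + 0.6624·2.5000] = 7.1947
Node d (S = 38): V_d = e^(−0.05)·[0.3376·2.5000 + 0.6624·0.0000] = 0.8028
Node 0 (S = 40): V_0 = e^(−0.05)·[0.3376·7.1947 + 0.6624·0.8028] = 2.8161

£2.82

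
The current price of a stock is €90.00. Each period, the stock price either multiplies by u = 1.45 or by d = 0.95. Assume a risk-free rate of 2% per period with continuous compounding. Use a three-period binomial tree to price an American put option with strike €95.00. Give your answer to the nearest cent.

€10.67

Risk-neutral probability p = (e^0.02 − 0.95)/(1.45 − 0.95) = 0.0702/0.5000 = 0.1404
Terminal stock prices: S_uuu = 274.4, S_uud = 179.8, S_udd = 117.8, S_ddd = 77.16
Terminal payoffs (K − S): max(-179.4, 0) = 0, max(-84.76, 0) = 0, max(-22.78, 0) = 0, max(17.84, 0) = 17.84
Node uu (S = 189.2): continuation = e^(−0.02)·[0.1404·0.0000 + 0.8596·0.0000] = 0.0000; exercise value = 0.0000 ≤ continuation, so V_uu = 0.0000
Node ud (S = 124): continuation = e^(−0.02)·[0.1404·0.0000 + 0.8596·0.0000] = 0.0000; exercise value = 0.0000 ≤ continuation, so V_ud = 0.0000
Node dd (S = 81.22): continuation = e^(−0.02)·[0.1404·0.0000 + 0.8596·17.8363] = 15.0284; exercise value = 13.7750 ≤ continuation, so V_dd = 15.0284
Node u (S = 130.5): continuation = e^(−0.02)·[0.1404·0.0000 + 0.8596·0.0000] = 0.0000; exercise value = 0.0000 ≤ continuation, so V_u = 0.0000
Node d (S = 85.5): continuation = e^(−0.02)·[0.1404·0.0000 + 0.8596·15.0284] = 12.6626; exercise value = 9.5000 ≤ continuation, so V_d = 12.6626
Node 0 (S = 90): continuation = e^(−0.02)·[0.1404·0.0000 + 0.8596·12.6626] = 10.6692; exercise value = 5.0000 ≤ continuation, so V_0 = 10.6692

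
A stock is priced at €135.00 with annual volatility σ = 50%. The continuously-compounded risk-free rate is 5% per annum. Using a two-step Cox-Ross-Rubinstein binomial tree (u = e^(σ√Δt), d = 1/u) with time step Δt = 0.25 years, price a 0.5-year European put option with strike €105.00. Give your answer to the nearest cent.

CRR parameters: u = e^(σ√Δt) = e^(0.5·√0.25) = 1.2840, d = 1/u = 0.7788
Per-period rate: rΔt = 0.05·0.25 = 0.0125, so R = e^0.0125 = 1.0126
Risk-neutral probability p = (e^0.0125 − 0.7788)/(1.2840 − 0.7788) = 0.2338/0.5052 = 0.4627
Terminal stock prices: S_uu = 222.6, S_ud = 135, S_dd = 81.88
Terminal payoffs (K − S): max(-117.6, 0) = 0, max(-30, 0) = 0, max(23.12, 0) = 23.12
Node u (S = 173.3): V_u = e^(−0.0125)·[0.4627·0.0000 + 0.5373·0.0000] = 0.0000
Node d (S = 105.1): V_d = e^(−0.0125)·[0.4627·0.0000 + 0.5373·23.1184] = 12.2667
Node 0 (S = 135): V_0 = e^(−0.0125)·[0.4627·0.0000 + 0.5373·12.2667] = 6.5088

€6.51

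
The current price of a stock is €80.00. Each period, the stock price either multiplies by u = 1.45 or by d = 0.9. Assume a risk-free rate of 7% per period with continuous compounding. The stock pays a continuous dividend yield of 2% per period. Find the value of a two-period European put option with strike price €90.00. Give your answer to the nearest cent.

Per-period risk-free factor R = e^0.07 = 1.0725; dividend-adjusted growth = e^(0.07−0.02) = 1.0513.
Risk-neutral probability p = (1.0513 − 0.9)/(1.45 − 0.9) = 0.1513/0.5500 = 0.2750
Terminal stock prices: S_uu = 168.2, S_ud = 104.4, S_dd = 64.8
Terminal payoffs (K − S): max(-78.2, 0) = 0, max(-14.4, 0) = 0, max(25.2, 0) = 25.2
Node u (S = 116): V_u = e^(−0.07)·[0.2750·0.0000 + 0.7250·0.0000] = 0.0000
Node d (S = 72): V_d = e^(−0.07)·[0.2750·0.0000 + 0.7250·25.2000] = 17.0339
Node 0 (S = 80): V_0 = e^(−0.07)·[0.2750·0.0000 + 0.7250·17.0339] = 11.5141

€11.51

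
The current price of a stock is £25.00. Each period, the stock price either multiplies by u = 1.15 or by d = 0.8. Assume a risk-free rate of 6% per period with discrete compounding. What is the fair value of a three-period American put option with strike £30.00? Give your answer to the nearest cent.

Risk-neutral probability p = (1 + 0.06 − 0.8)/(1.15 − 0.8) = 0.2600/0.3500 = 0.7429
Terminal stock prices: S_uuu = 38.02, S_uud = 26.45, S_udd = 18.4, S_ddd = 12.8
Terminal payoffs (K − S): max(-8.022, 0) = 0, max(3.55, 0) = 3.55, max(11.6, 0) = 11.6, max(17.2, 0) = 17.2
Node uu (S = 33.06): continuation = 1/1.06·[0.7429·0.0000 + 0.2571·3.5500] = 0.8612; exercise value = 0.0000 ≤ continuation, so V_uu = 0.8612
Node ud (S = 23): continuation = 1/1.06·[0.7429·3.5500 + 0.2571·11.6000] = 5.3019; exercise value = 7.0000 > continuation, so V_ud = 7.0000 (exercise)
Node dd (S = 16): continuation = 1/1.06·[0.7429·11.6000 + 0.2571·17.2000] = 12.3019; exercise value = 14.0000 > continuation, so V_dd = 14.0000 (exercise)
Node u (S = 28.75): continuation = 1/1.06·[0.7429·0.8612 + 0.2571·7.0000] = 2.3016; exercise value = 1.2500 ≤ continuation, so V_u = 2.3016
Node d (S = 20): continuation = 1/1.06·[0.7429·7.0000 + 0.2571·14.0000] = 8.3019; exercise value = 10.0000 > continuation, so V_d = 10.0000 (exercise)
Node 0 (S = 25): continuation = 1/1.06·[0.7429·2.3016 + 0.2571·10.0000] = 4.0389; exercise value = 5.0000 > continuation, so V_0 = 5.0000 (exercise)

£5.00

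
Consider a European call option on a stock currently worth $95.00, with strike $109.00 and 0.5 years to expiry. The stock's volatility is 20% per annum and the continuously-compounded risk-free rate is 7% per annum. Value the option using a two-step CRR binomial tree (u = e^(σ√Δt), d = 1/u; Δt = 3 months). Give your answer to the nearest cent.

$2.15

CRR parameters: u = e^(σ√Δt) = e^(0.2·√0.25) = 1.1052, d = 1/u = 0.9048
Per-period rate: rΔt = 0.07·0.25 = 0.0175, so R = e^0.0175 = 1.0177
Risk-neutral probability p = (e^0.0175 − 0.9048)/(1.1052 − 0.9048) = 0.1128/0.2003 = 0.5631
Terminal stock prices: S_uu = 116, S_ud = 95, S_dd = 77.78
Terminal payoffs (S − K): max(7.033, 0) = 7.033, max(-14, 0) = 0, max(-31.22, 0) = 0
Node u (S = 105): V_u = e^(−0.0175)·[0.5631·7.0333 + 0.4369·0.0000] = 3.8920
Node d (S = 85.96): V_d = e^(−0.0175)·[0.5631·0.0000 + 0.4369·0.0000] = 0.0000
Node 0 (S = 95): V_0 = e^(−0.0175)·[0.5631·3.8920 + 0.4369·0.0000] = 2.1538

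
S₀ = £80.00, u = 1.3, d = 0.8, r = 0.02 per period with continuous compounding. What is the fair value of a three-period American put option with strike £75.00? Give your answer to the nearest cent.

Risk-neutral probability p = (e^0.02 − 0.8)/(1.3 − 0.8) = 0.2202/0.5000 = 0.4404
Terminal stock prices: S_uuu = 175.8, S_uud = 108.2, S_udd = 66.56, S_ddd = 40.96
Terminal payoffs (K − S): max(-100.8, 0) = 0, max(-33.16, 0) = 0, max(8.44, 0) = 8.44, max(34.04, 0) = 34.04
Node uu (S = 135.2): continuation = e^(−0.02)·[0.4404·0.0000 + 0.5596·0.0000] = 0.0000; exercise value = 0.0000 ≤ continuation, so V_uu = 0.0000
Node ud (S = 83.2): continuation = e^(−0.02)·[0.4404·0.0000 + 0.5596·8.4400] = 4.6295; exercise value = 0.0000 ≤ continuation, so V_ud = 4.6295
Node dd (S = 51.2): continuation = e^(−0.02)·[0.4404·8.4400 + 0.5596·34.0400] = 22.3149; exercise value = 23.8000 > continuation, so V_dd = 23.8000 (exercise)
Node u (S = 104): continuation = e^(−0.02)·[0.4404·0.0000 + 0.5596·4.6295] = 2.5393; exercise value = 0.0000 ≤ continuation, so V_u = 2.5393
Node d (S = 64): continuation = e^(−0.02)·[0.4404·4.6295 + 0.5596·23.8000] = 15.0532; exercise value = 11.0000 ≤ continuation, so V_d = 15.0532
Node 0 (S = 80): continuation = e^(−0.02)·[0.4404·2.5393 + 0.5596·15.0532] = 9.3531; exercise value = 0.0000 ≤ continuation, so V_0 = 9.3531

£9.35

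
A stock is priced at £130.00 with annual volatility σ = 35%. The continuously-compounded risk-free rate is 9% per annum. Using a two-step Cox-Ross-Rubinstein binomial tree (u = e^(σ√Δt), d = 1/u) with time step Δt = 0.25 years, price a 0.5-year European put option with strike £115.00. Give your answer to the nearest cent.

£5.13

CRR parameters: u = e^(σ√Δt) = e^(0.35·√0.25) = 1.1912, d = 1/u = 0.8395
Per-period rate: rΔt = 0.09·0.25 = 0.0225, so R = e^0.0225 = 1.0228
Risk-neutral probability p = (e^0.0225 − 0.8395)/(1.1912 − 0.8395) = 0.1833/0.3518 = 0.5210
Terminal stock prices: S_uu = 184.5, S_ud = 130, S_dd = 91.61
Terminal payoffs (K − S): max(-69.48, 0) = 0, max(-15, 0) = 0, max(23.39, 0) = 23.39
Node u (S = 154.9): V_u = e^(−0.0225)·[0.5210·0.0000 + 0.4790·0.0000] = 0.0000
Node d (S = 109.1): V_d = e^(−0.0225)·[0.5210·0.0000 + 0.4790·23.3905] = 10.9538
Node 0 (S = 130): V_0 = e^(−0.0225)·[0.5210·0.0000 + 0.4790·10.9538] = 5.1296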